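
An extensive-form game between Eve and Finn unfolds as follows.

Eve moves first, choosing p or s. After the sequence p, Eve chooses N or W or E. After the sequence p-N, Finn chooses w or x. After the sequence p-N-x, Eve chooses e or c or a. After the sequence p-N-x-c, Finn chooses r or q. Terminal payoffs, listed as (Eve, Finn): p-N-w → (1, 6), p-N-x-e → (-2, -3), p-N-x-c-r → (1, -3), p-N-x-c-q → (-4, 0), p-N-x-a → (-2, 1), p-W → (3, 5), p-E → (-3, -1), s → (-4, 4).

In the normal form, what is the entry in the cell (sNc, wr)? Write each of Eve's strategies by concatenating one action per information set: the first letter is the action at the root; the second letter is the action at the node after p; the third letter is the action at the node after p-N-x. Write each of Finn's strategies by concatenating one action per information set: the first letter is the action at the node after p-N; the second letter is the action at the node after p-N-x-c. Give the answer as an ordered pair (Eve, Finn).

(-4, 4)

Trace the play path from the root:
  Eve plays s
→ terminal payoff (-4, 4).
(Eve's choice at the node after p is never reached on this path, so it doesn't affect the outcome.)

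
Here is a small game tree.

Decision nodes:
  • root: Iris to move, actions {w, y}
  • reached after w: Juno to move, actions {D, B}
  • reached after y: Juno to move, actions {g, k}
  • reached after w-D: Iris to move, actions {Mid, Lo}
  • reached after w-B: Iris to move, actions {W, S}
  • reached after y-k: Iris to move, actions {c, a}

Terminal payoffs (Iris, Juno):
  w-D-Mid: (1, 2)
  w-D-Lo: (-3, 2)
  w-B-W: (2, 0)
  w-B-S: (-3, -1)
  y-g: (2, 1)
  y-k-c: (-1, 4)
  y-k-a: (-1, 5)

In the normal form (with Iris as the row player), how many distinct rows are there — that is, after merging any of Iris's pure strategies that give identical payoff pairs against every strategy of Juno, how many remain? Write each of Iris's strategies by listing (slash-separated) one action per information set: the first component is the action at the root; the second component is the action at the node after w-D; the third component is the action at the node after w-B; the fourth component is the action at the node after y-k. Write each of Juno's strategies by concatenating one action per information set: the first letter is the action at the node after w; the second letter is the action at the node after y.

Iris has 16 pure strategies: w/Mid/W/c, w/Mid/W/a, w/Mid/S/c, w/Mid/S/a, w/Lo/W/c, w/Lo/W/a, w/Lo/S/c, w/Lo/S/a, y/Mid/W/c, y/Mid/W/a, y/Mid/S/c, y/Mid/S/a, y/Lo/W/c, y/Lo/W/a, y/Lo/S/c, y/Lo/S/a. Columns: Dg, Dk, Bg, Bk.
{w/Mid/W/c, w/Mid/W/a} → row (1,2) (1,2) (2,0) (2,0)
{w/Mid/S/c, w/Mid/S/a} → row (1,2) (1,2) (-3,-1) (-3,-1)
{w/Lo/W/c, w/Lo/W/a} → row (-3,2) (-3,2) (2,0) (2,0)
{w/Lo/S/c, w/Lo/S/a} → row (-3,2) (-3,2) (-3,-1) (-3,-1)
{y/Mid/W/c, y/Mid/S/c, y/Lo/W/c, y/Lo/S/c} → row (2,1) (-1,4) (2,1) (-1,4)
{y/Mid/W/a, y/Mid/S/a, y/Lo/W/a, y/Lo/S/a} → row (2,1) (-1,5) (2,1) (-1,5)
That's 6 distinct rows out of 16 strategies.

6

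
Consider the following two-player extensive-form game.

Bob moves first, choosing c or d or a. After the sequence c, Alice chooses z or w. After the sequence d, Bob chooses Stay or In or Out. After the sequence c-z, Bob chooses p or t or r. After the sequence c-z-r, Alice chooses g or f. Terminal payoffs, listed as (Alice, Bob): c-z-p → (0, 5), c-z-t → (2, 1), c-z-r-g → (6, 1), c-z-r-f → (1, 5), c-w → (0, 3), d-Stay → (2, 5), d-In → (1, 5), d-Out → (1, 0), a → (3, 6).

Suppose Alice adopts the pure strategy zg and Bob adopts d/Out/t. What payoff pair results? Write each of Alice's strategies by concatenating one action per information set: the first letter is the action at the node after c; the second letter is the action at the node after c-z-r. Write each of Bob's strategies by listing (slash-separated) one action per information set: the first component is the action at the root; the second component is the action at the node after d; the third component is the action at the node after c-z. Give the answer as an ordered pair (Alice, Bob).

Trace the play path from the root:
  Bob plays d
  Bob plays Out at [d]
→ terminal payoff (1, 0).
(Alice's choice at the node after c is never reached on this path, so it doesn't affect the outcome.)

(1, 0)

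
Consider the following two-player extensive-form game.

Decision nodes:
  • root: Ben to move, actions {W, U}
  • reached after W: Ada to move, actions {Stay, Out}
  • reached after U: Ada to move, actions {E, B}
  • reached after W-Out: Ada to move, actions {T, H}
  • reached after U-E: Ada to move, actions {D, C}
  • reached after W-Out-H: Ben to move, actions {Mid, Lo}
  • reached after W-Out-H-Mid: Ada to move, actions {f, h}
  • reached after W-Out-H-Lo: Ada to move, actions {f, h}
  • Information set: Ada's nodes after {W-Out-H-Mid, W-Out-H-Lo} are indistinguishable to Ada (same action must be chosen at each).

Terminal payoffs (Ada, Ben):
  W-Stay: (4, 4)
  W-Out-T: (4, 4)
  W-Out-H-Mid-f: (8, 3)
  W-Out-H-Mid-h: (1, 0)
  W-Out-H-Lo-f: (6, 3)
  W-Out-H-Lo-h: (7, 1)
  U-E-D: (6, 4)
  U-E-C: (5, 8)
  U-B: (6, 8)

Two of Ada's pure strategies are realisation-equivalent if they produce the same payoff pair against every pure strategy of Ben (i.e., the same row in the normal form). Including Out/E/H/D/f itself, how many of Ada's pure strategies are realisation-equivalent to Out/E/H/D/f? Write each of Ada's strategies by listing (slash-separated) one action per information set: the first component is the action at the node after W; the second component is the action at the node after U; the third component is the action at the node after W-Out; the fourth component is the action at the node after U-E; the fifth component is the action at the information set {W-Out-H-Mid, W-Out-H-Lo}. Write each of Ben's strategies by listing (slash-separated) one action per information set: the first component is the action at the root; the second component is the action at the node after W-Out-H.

1

Row for Out/E/H/D/f (columns W/Mid, W/Lo, U/Mid, U/Lo): (8,3) (6,3) (6,4) (6,4).
Every one of Ada's information sets is on the play path for some reply by Ben when Ada follows Out/E/H/D/f.
Changing the action at any of them therefore changes at least one column, so only Out/E/H/D/f itself gives this row.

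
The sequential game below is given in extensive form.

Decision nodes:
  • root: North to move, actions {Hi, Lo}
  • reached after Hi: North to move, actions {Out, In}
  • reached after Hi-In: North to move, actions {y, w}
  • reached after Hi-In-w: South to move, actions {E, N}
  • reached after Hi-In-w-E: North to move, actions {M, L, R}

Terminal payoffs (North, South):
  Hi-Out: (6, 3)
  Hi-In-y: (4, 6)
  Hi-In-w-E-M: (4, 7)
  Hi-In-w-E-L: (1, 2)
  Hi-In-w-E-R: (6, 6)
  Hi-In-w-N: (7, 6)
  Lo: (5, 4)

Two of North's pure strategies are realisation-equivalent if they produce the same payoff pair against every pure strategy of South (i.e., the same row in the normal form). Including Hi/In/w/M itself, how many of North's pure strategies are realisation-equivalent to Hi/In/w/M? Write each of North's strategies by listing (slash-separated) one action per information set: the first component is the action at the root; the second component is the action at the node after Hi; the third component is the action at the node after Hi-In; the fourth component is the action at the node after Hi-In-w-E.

Row for Hi/In/w/M (columns E, N): (4,7) (7,6).
Every one of North's information sets is on the play path for some reply by South when North follows Hi/In/w/M.
Changing the action at any of them therefore changes at least one column, so only Hi/In/w/M itself gives this row.

1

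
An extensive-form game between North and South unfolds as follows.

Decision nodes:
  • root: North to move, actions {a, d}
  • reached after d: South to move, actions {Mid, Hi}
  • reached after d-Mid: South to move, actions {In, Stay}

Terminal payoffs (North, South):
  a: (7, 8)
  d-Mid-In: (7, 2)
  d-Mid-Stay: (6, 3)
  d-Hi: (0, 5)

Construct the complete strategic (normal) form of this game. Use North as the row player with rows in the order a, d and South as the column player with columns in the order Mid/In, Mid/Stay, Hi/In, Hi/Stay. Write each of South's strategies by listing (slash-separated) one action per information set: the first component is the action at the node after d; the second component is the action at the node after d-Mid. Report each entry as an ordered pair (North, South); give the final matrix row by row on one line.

a: (7,8) (7,8) (7,8) (7,8) | d: (7,2) (6,3) (0,5) (0,5)

       Mid/In  Mid/Stay    Hi/In  Hi/Stay
   a    (7,8)    (7,8)    (7,8)    (7,8)
   d    (7,2)    (6,3)    (0,5)    (0,5)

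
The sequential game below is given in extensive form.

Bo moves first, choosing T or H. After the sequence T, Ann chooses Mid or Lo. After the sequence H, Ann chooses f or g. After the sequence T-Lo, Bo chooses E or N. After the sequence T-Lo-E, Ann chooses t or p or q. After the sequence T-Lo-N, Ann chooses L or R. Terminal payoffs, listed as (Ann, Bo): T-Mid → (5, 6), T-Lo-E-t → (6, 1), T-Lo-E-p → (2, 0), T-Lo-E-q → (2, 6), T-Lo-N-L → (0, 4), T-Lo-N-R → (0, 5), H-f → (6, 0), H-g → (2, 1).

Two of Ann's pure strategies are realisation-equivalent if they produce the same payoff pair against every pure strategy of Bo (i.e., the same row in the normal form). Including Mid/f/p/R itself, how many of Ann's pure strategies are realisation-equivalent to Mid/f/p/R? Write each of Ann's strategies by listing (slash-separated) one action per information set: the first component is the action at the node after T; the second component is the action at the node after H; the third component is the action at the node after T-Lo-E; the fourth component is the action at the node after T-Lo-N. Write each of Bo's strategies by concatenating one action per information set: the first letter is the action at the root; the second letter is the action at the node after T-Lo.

Row for Mid/f/p/R (columns TE, TN, HE, HN): (5,6) (5,6) (6,0) (6,0).
Under Mid/f/p/R, Ann's choice at the node after T-Lo-E and at the node after T-Lo-N can never be reached regardless of what Bo does, so varying those choices leaves every outcome unchanged.
Holding the reachable choices fixed and varying the unreachable ones freely already gives 3 × 2 = 6 equivalent strategies.
No other strategy reproduces this row, so those 6 are the full class: Mid/f/t/L, Mid/f/t/R, Mid/f/p/L, Mid/f/p/R, Mid/f/q/L, Mid/f/q/R.

6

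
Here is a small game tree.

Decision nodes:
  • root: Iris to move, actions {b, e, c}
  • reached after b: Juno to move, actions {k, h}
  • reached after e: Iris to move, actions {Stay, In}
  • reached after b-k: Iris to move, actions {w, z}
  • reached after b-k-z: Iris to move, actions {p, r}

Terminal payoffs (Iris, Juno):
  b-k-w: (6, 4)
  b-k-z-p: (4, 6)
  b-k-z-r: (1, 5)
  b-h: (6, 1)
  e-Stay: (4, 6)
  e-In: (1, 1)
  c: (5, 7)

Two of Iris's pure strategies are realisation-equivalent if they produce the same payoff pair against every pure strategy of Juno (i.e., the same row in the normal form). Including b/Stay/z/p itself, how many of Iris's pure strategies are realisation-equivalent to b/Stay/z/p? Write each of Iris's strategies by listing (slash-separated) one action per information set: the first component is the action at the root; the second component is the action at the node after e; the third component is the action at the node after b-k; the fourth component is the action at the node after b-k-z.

2

Row for b/Stay/z/p (columns k, h): (4,6) (6,1).
Under b/Stay/z/p, Iris's choice at the node after e can never be reached regardless of what Juno does, so varying those choices leaves every outcome unchanged.
Holding the reachable choices fixed and varying the unreachable one freely already gives 2 equivalent strategies.
No other strategy reproduces this row, so those 2 are the full class: b/Stay/z/p, b/In/z/p.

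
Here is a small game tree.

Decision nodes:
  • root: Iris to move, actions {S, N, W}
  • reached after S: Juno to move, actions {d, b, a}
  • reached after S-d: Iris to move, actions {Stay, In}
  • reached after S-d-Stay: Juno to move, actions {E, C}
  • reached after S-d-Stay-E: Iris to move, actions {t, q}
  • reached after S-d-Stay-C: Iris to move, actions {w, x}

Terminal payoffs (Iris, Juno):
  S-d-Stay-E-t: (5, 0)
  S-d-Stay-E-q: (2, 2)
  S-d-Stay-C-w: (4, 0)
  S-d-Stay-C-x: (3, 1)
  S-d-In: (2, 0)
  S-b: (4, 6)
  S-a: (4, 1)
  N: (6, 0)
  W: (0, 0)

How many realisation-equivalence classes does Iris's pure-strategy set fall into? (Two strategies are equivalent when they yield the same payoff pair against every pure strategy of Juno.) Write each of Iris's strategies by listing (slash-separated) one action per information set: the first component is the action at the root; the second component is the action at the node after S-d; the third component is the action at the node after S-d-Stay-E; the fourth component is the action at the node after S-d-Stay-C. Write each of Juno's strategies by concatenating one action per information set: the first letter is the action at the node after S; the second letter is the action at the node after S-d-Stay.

7

Iris has 24 pure strategies: S/Stay/t/w, S/Stay/t/x, S/Stay/q/w, S/Stay/q/x, S/In/t/w, S/In/t/x, S/In/q/w, S/In/q/x, N/Stay/t/w, N/Stay/t/x, N/Stay/q/w, N/Stay/q/x, N/In/t/w, N/In/t/x, N/In/q/w, N/In/q/x, W/Stay/t/w, W/Stay/t/x, W/Stay/q/w, W/Stay/q/x, W/In/t/w, W/In/t/x, W/In/q/w, W/In/q/x. Columns: dE, dC, bE, bC, aE, aC.
{S/Stay/t/w} → row (5,0) (4,0) (4,6) (4,6) (4,1) (4,1)
{S/Stay/t/x} → row (5,0) (3,1) (4,6) (4,6) (4,1) (4,1)
{S/Stay/q/w} → row (2,2) (4,0) (4,6) (4,6) (4,1) (4,1)
{S/Stay/q/x} → row (2,2) (3,1) (4,6) (4,6) (4,1) (4,1)
{S/In/t/w, S/In/t/x, S/In/q/w, S/In/q/x} → row (2,0) (2,0) (4,6) (4,6) (4,1) (4,1)
{N/Stay/t/w, N/Stay/t/x, N/Stay/q/w, N/Stay/q/x, N/In/t/w, N/In/t/x, N/In/q/w, N/In/q/x} → row (6,0) (6,0) (6,0) (6,0) (6,0) (6,0)
{W/Stay/t/w, W/Stay/t/x, W/Stay/q/w, W/Stay/q/x, W/In/t/w, W/In/t/x, W/In/q/w, W/In/q/x} → row (0,0) (0,0) (0,0) (0,0) (0,0) (0,0)
That's 7 distinct rows out of 24 strategies.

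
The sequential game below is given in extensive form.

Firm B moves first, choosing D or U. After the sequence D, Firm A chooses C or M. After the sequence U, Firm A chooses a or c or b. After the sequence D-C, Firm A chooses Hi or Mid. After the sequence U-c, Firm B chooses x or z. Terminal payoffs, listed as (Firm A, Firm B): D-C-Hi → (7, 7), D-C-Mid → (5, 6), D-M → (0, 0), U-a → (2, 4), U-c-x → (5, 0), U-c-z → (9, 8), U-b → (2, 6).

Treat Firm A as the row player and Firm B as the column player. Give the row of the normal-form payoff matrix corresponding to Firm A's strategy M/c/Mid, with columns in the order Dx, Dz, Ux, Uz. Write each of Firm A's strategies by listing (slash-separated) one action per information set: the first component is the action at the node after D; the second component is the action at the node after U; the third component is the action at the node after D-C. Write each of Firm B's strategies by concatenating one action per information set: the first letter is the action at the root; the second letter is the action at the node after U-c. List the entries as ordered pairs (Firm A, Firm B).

(0,0) (0,0) (5,0) (9,8)

vs Dx: Firm B plays D → Firm A plays M at [D] → (0, 0)
vs Dz: Firm B plays D → Firm A plays M at [D] → (0, 0)
vs Ux: Firm B plays U → Firm A plays c at [U] → Firm B plays x at [U-c] → (5, 0)
vs Uz: Firm B plays U → Firm A plays c at [U] → Firm B plays z at [U-c] → (9, 8)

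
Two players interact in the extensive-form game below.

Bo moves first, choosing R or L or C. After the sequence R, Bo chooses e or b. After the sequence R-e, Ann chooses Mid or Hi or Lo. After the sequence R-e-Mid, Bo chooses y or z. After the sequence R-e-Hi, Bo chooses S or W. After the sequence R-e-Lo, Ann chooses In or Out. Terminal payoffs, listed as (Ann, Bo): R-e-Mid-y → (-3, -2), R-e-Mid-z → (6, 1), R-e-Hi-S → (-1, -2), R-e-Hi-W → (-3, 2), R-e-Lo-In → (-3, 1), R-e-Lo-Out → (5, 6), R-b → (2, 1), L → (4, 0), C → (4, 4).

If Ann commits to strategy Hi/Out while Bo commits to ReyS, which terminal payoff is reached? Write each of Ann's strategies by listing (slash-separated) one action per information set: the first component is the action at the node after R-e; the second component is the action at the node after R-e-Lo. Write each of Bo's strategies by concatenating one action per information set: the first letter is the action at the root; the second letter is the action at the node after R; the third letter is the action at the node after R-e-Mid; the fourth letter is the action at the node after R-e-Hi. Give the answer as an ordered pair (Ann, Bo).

(-1, -2)

Trace the play path from the root:
  Bo plays R
  Bo plays e at [R]
  Ann plays Hi at [R-e]
  Bo plays S at [R-e-Hi]
→ terminal payoff (-1, -2).
(Ann's choice at the node after R-e-Lo is never reached on this path, so it doesn't affect the outcome.)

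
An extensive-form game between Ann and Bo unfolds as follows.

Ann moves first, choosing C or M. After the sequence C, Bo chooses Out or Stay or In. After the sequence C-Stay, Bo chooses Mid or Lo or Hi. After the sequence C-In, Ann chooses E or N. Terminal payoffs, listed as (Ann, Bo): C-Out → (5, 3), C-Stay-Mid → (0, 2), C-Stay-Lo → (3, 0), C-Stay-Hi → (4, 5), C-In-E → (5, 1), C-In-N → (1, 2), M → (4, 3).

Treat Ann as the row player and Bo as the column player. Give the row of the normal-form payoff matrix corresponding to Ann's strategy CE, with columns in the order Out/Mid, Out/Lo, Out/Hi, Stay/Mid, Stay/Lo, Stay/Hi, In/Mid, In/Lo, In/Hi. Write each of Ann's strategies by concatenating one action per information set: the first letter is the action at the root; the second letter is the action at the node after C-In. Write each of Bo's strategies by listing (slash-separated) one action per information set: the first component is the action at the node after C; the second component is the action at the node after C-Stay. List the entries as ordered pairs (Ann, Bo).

(5,3) (5,3) (5,3) (0,2) (3,0) (4,5) (5,1) (5,1) (5,1)

vs Out/Mid: Ann plays C → Bo plays Out at [C] → (5, 3)
vs Out/Lo: Ann plays C → Bo plays Out at [C] → (5, 3)
vs Out/Hi: Ann plays C → Bo plays Out at [C] → (5, 3)
vs Stay/Mid: Ann plays C → Bo plays Stay at [C] → Bo plays Mid at [C-Stay] → (0, 2)
vs Stay/Lo: Ann plays C → Bo plays Stay at [C] → Bo plays Lo at [C-Stay] → (3, 0)
vs Stay/Hi: Ann plays C → Bo plays Stay at [C] → Bo plays Hi at [C-Stay] → (4, 5)
vs In/Mid: Ann plays C → Bo plays In at [C] → Ann plays E at [C-In] → (5, 1)
vs In/Lo: Ann plays C → Bo plays In at [C] → Ann plays E at [C-In] → (5, 1)
vs In/Hi: Ann plays C → Bo plays In at [C] → Ann plays E at [C-In] → (5, 1)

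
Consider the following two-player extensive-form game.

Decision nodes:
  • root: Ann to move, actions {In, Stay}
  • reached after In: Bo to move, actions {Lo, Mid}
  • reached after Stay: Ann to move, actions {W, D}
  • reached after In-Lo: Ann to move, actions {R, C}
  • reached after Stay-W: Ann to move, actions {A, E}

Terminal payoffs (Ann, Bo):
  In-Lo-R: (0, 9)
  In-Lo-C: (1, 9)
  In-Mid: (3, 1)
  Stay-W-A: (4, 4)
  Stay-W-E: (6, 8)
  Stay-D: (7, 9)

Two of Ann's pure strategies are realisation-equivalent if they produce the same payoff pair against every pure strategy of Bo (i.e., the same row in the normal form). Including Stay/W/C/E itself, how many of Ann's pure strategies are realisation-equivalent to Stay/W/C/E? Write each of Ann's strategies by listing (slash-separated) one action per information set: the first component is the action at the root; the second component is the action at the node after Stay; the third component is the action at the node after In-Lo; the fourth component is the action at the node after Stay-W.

Row for Stay/W/C/E (columns Lo, Mid): (6,8) (6,8).
Under Stay/W/C/E, Ann's choice at the node after In-Lo can never be reached regardless of what Bo does, so varying those choices leaves every outcome unchanged.
Holding the reachable choices fixed and varying the unreachable one freely already gives 2 equivalent strategies.
No other strategy reproduces this row, so those 2 are the full class: Stay/W/R/E, Stay/W/C/E.

2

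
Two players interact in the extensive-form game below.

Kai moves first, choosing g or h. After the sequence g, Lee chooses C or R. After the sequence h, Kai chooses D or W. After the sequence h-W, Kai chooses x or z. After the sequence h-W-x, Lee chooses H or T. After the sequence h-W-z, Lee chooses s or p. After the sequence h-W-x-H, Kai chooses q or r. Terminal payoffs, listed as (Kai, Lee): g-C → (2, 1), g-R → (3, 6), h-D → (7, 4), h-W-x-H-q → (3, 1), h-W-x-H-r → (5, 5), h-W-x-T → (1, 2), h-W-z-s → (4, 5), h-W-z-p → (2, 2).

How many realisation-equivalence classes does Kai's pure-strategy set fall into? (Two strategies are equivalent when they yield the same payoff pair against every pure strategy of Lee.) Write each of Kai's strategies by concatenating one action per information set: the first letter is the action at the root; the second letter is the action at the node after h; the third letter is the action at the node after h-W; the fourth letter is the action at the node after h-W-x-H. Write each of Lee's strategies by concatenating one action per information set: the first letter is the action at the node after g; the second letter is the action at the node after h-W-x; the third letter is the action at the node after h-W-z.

5

Kai has 16 pure strategies: gDxq, gDxr, gDzq, gDzr, gWxq, gWxr, gWzq, gWzr, hDxq, hDxr, hDzq, hDzr, hWxq, hWxr, hWzq, hWzr. Columns: CHs, CHp, CTs, CTp, RHs, RHp, RTs, RTp.
{gDxq, gDxr, gDzq, gDzr, gWxq, gWxr, gWzq, gWzr} → row (2,1) (2,1) (2,1) (2,1) (3,6) (3,6) (3,6) (3,6)
{hDxq, hDxr, hDzq, hDzr} → row (7,4) (7,4) (7,4) (7,4) (7,4) (7,4) (7,4) (7,4)
{hWxq} → row (3,1) (3,1) (1,2) (1,2) (3,1) (3,1) (1,2) (1,2)
{hWxr} → row (5,5) (5,5) (1,2) (1,2) (5,5) (5,5) (1,2) (1,2)
{hWzq, hWzr} → row (4,5) (2,2) (4,5) (2,2) (4,5) (2,2) (4,5) (2,2)
That's 5 distinct rows out of 16 strategies.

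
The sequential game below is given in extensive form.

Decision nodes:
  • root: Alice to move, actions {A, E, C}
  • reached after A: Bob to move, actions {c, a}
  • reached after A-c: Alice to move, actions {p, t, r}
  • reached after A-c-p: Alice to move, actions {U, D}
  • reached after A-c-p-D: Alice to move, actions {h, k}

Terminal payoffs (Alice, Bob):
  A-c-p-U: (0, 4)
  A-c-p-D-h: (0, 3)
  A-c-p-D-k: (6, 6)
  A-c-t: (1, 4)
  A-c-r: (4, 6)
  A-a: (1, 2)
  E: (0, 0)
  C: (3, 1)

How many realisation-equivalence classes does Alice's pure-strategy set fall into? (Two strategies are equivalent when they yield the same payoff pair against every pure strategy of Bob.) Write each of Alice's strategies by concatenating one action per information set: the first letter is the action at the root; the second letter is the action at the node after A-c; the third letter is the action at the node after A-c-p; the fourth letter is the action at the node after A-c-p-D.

7

Alice has 36 pure strategies: ApUh, ApUk, ApDh, ApDk, AtUh, AtUk, AtDh, AtDk, ArUh, ArUk, ArDh, ArDk, EpUh, EpUk, EpDh, EpDk, EtUh, EtUk, EtDh, EtDk, ErUh, ErUk, ErDh, ErDk, CpUh, CpUk, CpDh, CpDk, CtUh, CtUk, CtDh, CtDk, CrUh, CrUk, CrDh, CrDk. Columns: c, a.
{ApUh, ApUk} → row (0,4) (1,2)
{ApDh} → row (0,3) (1,2)
{ApDk} → row (6,6) (1,2)
{AtUh, AtUk, AtDh, AtDk} → row (1,4) (1,2)
{ArUh, ArUk, ArDh, ArDk} → row (4,6) (1,2)
{EpUh, EpUk, EpDh, EpDk, EtUh, EtUk, EtDh, EtDk, ErUh, ErUk, ErDh, ErDk} → row (0,0) (0,0)
{CpUh, CpUk, CpDh, CpDk, CtUh, CtUk, CtDh, CtDk, CrUh, CrUk, CrDh, CrDk} → row (3,1) (3,1)
That's 7 distinct rows out of 36 strategies.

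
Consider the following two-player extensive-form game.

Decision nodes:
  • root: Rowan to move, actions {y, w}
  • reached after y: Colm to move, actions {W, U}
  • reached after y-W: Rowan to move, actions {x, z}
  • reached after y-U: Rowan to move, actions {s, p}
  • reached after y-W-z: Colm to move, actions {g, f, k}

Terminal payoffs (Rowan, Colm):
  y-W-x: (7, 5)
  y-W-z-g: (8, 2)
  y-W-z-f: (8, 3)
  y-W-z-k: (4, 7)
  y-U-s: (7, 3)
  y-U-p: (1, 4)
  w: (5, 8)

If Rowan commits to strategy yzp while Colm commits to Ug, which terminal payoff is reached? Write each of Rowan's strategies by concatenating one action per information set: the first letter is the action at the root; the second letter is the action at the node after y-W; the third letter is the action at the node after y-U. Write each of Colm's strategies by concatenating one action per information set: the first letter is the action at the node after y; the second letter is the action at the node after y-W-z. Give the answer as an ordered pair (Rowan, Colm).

Trace the play path from the root:
  Rowan plays y
  Colm plays U at [y]
  Rowan plays p at [y-U]
→ terminal payoff (1, 4).
(Rowan's choice at the node after y-W is never reached on this path, so it doesn't affect the outcome.)

(1, 4)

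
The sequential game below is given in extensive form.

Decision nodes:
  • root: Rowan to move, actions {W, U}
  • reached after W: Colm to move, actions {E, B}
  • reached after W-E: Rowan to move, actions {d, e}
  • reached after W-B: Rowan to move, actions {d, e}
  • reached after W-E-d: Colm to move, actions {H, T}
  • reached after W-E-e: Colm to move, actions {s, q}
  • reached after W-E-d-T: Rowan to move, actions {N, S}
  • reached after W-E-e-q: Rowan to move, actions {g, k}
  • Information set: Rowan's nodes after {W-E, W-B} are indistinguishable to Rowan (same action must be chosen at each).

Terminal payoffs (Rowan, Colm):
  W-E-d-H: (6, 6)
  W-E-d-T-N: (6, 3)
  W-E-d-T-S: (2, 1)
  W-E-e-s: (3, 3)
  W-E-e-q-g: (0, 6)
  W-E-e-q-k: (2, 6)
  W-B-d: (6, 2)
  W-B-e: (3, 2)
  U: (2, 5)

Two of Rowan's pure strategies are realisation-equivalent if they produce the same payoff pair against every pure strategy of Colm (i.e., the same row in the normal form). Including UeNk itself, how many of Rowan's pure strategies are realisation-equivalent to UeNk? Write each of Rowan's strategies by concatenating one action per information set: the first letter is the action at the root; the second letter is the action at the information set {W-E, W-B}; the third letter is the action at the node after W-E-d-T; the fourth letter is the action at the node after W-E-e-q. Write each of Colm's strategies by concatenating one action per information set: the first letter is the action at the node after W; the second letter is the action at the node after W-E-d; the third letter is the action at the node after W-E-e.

8

Row for UeNk (columns EHs, EHq, ETs, ETq, BHs, BHq, BTs, BTq): (2,5) (2,5) (2,5) (2,5) (2,5) (2,5) (2,5) (2,5).
Under UeNk, Rowan's choice at the information set {W-E, W-B} and at the node after W-E-d-T and at the node after W-E-e-q can never be reached regardless of what Colm does, so varying those choices leaves every outcome unchanged.
Holding the reachable choices fixed and varying the unreachable ones freely already gives 2 × 2 × 2 = 8 equivalent strategies.
No other strategy reproduces this row, so those 8 are the full class: UdNg, UdNk, UdSg, UdSk, UeNg, UeNk, UeSg, UeSk.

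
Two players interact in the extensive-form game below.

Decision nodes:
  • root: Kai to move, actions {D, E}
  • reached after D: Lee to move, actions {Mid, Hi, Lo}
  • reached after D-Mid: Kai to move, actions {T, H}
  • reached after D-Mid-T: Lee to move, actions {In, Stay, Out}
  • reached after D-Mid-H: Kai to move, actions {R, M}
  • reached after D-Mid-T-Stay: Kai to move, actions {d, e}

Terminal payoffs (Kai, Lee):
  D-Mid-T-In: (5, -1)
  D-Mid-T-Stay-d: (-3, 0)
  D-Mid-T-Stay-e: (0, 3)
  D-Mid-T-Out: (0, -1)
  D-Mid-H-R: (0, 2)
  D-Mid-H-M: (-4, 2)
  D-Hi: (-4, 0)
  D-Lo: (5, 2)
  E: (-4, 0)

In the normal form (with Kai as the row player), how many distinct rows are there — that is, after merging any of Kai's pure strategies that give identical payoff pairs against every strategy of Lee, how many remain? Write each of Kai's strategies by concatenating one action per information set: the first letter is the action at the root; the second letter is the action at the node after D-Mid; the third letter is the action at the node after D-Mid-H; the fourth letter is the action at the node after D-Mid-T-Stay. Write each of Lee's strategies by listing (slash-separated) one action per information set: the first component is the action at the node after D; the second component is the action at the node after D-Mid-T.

5

Kai has 16 pure strategies: DTRd, DTRe, DTMd, DTMe, DHRd, DHRe, DHMd, DHMe, ETRd, ETRe, ETMd, ETMe, EHRd, EHRe, EHMd, EHMe. Columns: Mid/In, Mid/Stay, Mid/Out, Hi/In, Hi/Stay, Hi/Out, Lo/In, Lo/Stay, Lo/Out.
{DTRd, DTMd} → row (5,-1) (-3,0) (0,-1) (-4,0) (-4,0) (-4,0) (5,2) (5,2) (5,2)
{DTRe, DTMe} → row (5,-1) (0,3) (0,-1) (-4,0) (-4,0) (-4,0) (5,2) (5,2) (5,2)
{DHRd, DHRe} → row (0,2) (0,2) (0,2) (-4,0) (-4,0) (-4,0) (5,2) (5,2) (5,2)
{DHMd, DHMe} → row (-4,2) (-4,2) (-4,2) (-4,0) (-4,0) (-4,0) (5,2) (5,2) (5,2)
{ETRd, ETRe, ETMd, ETMe, EHRd, EHRe, EHMd, EHMe} → row (-4,0) (-4,0) (-4,0) (-4,0) (-4,0) (-4,0) (-4,0) (-4,0) (-4,0)
That's 5 distinct rows out of 16 strategies.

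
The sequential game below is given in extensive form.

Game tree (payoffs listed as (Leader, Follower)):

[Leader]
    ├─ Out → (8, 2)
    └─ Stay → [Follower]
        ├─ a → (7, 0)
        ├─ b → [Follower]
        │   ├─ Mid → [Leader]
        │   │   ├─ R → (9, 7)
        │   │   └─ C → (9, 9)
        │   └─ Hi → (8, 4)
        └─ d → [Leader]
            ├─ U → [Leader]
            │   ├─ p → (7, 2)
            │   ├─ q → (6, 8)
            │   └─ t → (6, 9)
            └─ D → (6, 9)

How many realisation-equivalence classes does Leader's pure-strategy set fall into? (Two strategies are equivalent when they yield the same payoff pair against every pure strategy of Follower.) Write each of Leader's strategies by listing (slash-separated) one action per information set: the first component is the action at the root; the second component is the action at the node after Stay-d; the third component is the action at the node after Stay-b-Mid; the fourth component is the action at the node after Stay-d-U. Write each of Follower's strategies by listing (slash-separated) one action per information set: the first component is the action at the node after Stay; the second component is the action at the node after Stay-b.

7

Leader has 24 pure strategies: Out/U/R/p, Out/U/R/q, Out/U/R/t, Out/U/C/p, Out/U/C/q, Out/U/C/t, Out/D/R/p, Out/D/R/q, Out/D/R/t, Out/D/C/p, Out/D/C/q, Out/D/C/t, Stay/U/R/p, Stay/U/R/q, Stay/U/R/t, Stay/U/C/p, Stay/U/C/q, Stay/U/C/t, Stay/D/R/p, Stay/D/R/q, Stay/D/R/t, Stay/D/C/p, Stay/D/C/q, Stay/D/C/t. Columns: a/Mid, a/Hi, b/Mid, b/Hi, d/Mid, d/Hi.
{Out/U/R/p, Out/U/R/q, Out/U/R/t, Out/U/C/p, Out/U/C/q, Out/U/C/t, Out/D/R/p, Out/D/R/q, Out/D/R/t, Out/D/C/p, Out/D/C/q, Out/D/C/t} → row (8,2) (8,2) (8,2) (8,2) (8,2) (8,2)
{Stay/U/R/p} → row (7,0) (7,0) (9,7) (8,4) (7,2) (7,2)
{Stay/U/R/q} → row (7,0) (7,0) (9,7) (8,4) (6,8) (6,8)
{Stay/U/R/t, Stay/D/R/p, Stay/D/R/q, Stay/D/R/t} → row (7,0) (7,0) (9,7) (8,4) (6,9) (6,9)
{Stay/U/C/p} → row (7,0) (7,0) (9,9) (8,4) (7,2) (7,2)
{Stay/U/C/q} → row (7,0) (7,0) (9,9) (8,4) (6,8) (6,8)
{Stay/U/C/t, Stay/D/C/p, Stay/D/C/q, Stay/D/C/t} → row (7,0) (7,0) (9,9) (8,4) (6,9) (6,9)
That's 7 distinct rows out of 24 strategies.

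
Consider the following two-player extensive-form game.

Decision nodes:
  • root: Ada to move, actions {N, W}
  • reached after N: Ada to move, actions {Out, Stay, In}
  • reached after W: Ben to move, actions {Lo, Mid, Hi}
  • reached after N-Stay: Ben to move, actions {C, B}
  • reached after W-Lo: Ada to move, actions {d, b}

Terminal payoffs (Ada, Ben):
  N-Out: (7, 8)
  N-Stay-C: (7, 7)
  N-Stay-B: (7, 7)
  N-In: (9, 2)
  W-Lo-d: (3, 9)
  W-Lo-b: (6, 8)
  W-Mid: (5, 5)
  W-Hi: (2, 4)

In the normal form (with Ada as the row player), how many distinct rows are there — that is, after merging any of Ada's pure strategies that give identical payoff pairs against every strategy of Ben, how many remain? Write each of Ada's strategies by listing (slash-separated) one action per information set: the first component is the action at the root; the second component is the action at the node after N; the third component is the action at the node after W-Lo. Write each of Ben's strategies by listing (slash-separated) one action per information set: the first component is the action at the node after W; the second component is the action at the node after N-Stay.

Ada has 12 pure strategies: N/Out/d, N/Out/b, N/Stay/d, N/Stay/b, N/In/d, N/In/b, W/Out/d, W/Out/b, W/Stay/d, W/Stay/b, W/In/d, W/In/b. Columns: Lo/C, Lo/B, Mid/C, Mid/B, Hi/C, Hi/B.
{N/Out/d, N/Out/b} → row (7,8) (7,8) (7,8) (7,8) (7,8) (7,8)
{N/Stay/d, N/Stay/b} → row (7,7) (7,7) (7,7) (7,7) (7,7) (7,7)
{N/In/d, N/In/b} → row (9,2) (9,2) (9,2) (9,2) (9,2) (9,2)
{W/Out/d, W/Stay/d, W/In/d} → row (3,9) (3,9) (5,5) (5,5) (2,4) (2,4)
{W/Out/b, W/Stay/b, W/In/b} → row (6,8) (6,8) (5,5) (5,5) (2,4) (2,4)
That's 5 distinct rows out of 12 strategies.

5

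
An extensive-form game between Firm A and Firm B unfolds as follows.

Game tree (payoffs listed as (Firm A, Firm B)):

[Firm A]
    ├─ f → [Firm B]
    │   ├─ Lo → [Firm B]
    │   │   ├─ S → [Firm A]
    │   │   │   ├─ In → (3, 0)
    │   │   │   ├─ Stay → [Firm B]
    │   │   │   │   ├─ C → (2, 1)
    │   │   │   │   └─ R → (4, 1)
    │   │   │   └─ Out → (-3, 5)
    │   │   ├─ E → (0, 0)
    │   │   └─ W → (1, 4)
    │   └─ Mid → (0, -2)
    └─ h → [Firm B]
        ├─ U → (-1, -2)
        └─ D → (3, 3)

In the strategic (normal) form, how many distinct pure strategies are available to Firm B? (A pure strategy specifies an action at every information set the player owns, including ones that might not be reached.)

Firm B owns the node after f with actions {Lo, Mid} — two choices.
Firm B owns the node after h with actions {U, D} — two choices.
Firm B owns the node after f-Lo with actions {S, E, W} — three choices.
Firm B owns the node after f-Lo-S-Stay with actions {C, R} — two choices.
A pure strategy fixes one action at each information set independently, so the count is the product 2 × 2 × 3 × 2 = 24.

24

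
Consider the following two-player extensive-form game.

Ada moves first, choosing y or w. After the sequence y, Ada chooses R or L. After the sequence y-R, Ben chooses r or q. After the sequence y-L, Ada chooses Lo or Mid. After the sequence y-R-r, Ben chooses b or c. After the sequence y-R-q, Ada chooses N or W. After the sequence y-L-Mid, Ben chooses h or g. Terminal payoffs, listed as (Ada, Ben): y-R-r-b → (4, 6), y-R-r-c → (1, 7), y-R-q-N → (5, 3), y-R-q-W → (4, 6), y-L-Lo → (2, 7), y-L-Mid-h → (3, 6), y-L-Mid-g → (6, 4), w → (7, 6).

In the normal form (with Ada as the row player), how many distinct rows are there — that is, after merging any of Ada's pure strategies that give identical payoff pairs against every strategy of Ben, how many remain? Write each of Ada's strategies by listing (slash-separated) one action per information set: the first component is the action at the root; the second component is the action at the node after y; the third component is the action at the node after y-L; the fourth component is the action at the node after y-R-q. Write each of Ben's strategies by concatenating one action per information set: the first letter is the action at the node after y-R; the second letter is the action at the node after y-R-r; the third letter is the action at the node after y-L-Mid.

Ada has 16 pure strategies: y/R/Lo/N, y/R/Lo/W, y/R/Mid/N, y/R/Mid/W, y/L/Lo/N, y/L/Lo/W, y/L/Mid/N, y/L/Mid/W, w/R/Lo/N, w/R/Lo/W, w/R/Mid/N, w/R/Mid/W, w/L/Lo/N, w/L/Lo/W, w/L/Mid/N, w/L/Mid/W. Columns: rbh, rbg, rch, rcg, qbh, qbg, qch, qcg.
{y/R/Lo/N, y/R/Mid/N} → row (4,6) (4,6) (1,7) (1,7) (5,3) (5,3) (5,3) (5,3)
{y/R/Lo/W, y/R/Mid/W} → row (4,6) (4,6) (1,7) (1,7) (4,6) (4,6) (4,6) (4,6)
{y/L/Lo/N, y/L/Lo/W} → row (2,7) (2,7) (2,7) (2,7) (2,7) (2,7) (2,7) (2,7)
{y/L/Mid/N, y/L/Mid/W} → row (3,6) (6,4) (3,6) (6,4) (3,6) (6,4) (3,6) (6,4)
{w/R/Lo/N, w/R/Lo/W, w/R/Mid/N, w/R/Mid/W, w/L/Lo/N, w/L/Lo/W, w/L/Mid/N, w/L/Mid/W} → row (7,6) (7,6) (7,6) (7,6) (7,6) (7,6) (7,6) (7,6)
That's 5 distinct rows out of 16 strategies.

5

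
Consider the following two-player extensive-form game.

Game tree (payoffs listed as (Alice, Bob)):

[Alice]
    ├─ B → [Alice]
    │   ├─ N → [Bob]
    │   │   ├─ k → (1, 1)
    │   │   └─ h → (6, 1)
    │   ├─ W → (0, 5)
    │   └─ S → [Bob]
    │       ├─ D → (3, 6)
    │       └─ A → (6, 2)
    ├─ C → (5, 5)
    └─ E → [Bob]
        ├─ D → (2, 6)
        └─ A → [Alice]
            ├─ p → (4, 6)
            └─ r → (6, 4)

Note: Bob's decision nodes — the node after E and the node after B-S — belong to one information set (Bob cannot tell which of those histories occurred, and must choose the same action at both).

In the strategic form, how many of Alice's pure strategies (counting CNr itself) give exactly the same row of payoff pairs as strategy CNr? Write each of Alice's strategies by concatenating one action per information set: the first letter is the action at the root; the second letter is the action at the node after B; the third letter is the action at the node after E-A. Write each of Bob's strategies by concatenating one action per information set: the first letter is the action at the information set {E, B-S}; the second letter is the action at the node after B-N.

Row for CNr (columns Dk, Dh, Ak, Ah): (5,5) (5,5) (5,5) (5,5).
Under CNr, Alice's choice at the node after B and at the node after E-A can never be reached regardless of what Bob does, so varying those choices leaves every outcome unchanged.
Holding the reachable choices fixed and varying the unreachable ones freely already gives 3 × 2 = 6 equivalent strategies.
No other strategy reproduces this row, so those 6 are the full class: CNp, CNr, CWp, CWr, CSp, CSr.

6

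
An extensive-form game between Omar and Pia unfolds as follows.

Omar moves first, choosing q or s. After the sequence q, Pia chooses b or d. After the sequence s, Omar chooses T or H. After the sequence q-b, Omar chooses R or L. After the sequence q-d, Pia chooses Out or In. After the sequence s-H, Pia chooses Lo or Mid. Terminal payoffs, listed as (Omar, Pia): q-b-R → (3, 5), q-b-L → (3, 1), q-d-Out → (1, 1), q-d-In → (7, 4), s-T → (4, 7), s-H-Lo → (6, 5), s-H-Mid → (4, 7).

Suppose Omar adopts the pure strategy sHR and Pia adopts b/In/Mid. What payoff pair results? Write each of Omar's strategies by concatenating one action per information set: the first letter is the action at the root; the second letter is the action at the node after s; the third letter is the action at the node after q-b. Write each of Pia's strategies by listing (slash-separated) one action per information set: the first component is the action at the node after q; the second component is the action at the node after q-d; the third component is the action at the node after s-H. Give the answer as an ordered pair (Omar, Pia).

(4, 7)

Trace the play path from the root:
  Omar plays s
  Omar plays H at [s]
  Pia plays Mid at [s-H]
→ terminal payoff (4, 7).
(Omar's choice at the node after q-b is never reached on this path, so it doesn't affect the outcome.)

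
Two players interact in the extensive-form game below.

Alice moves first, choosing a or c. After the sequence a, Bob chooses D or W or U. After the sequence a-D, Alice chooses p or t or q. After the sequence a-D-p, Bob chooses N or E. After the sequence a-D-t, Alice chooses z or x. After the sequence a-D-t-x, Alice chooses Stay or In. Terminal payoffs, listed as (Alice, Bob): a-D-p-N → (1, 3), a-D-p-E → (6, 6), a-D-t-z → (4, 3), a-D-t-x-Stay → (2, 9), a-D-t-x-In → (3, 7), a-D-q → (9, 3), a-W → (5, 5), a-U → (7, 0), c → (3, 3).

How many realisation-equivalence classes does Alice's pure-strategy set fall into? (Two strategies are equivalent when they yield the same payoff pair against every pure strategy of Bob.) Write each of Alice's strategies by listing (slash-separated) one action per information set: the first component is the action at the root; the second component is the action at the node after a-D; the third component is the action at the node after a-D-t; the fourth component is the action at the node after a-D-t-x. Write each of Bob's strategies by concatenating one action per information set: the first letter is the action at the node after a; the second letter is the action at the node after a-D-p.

Alice has 24 pure strategies: a/p/z/Stay, a/p/z/In, a/p/x/Stay, a/p/x/In, a/t/z/Stay, a/t/z/In, a/t/x/Stay, a/t/x/In, a/q/z/Stay, a/q/z/In, a/q/x/Stay, a/q/x/In, c/p/z/Stay, c/p/z/In, c/p/x/Stay, c/p/x/In, c/t/z/Stay, c/t/z/In, c/t/x/Stay, c/t/x/In, c/q/z/Stay, c/q/z/In, c/q/x/Stay, c/q/x/In. Columns: DN, DE, WN, WE, UN, UE.
{a/p/z/Stay, a/p/z/In, a/p/x/Stay, a/p/x/In} → row (1,3) (6,6) (5,5) (5,5) (7,0) (7,0)
{a/t/z/Stay, a/t/z/In} → row (4,3) (4,3) (5,5) (5,5) (7,0) (7,0)
{a/t/x/Stay} → row (2,9) (2,9) (5,5) (5,5) (7,0) (7,0)
{a/t/x/In} → row (3,7) (3,7) (5,5) (5,5) (7,0) (7,0)
{a/q/z/Stay, a/q/z/In, a/q/x/Stay, a/q/x/In} → row (9,3) (9,3) (5,5) (5,5) (7,0) (7,0)
{c/p/z/Stay, c/p/z/In, c/p/x/Stay, c/p/x/In, c/t/z/Stay, c/t/z/In, c/t/x/Stay, c/t/x/In, c/q/z/Stay, c/q/z/In, c/q/x/Stay, c/q/x/In} → row (3,3) (3,3) (3,3) (3,3) (3,3) (3,3)
That's 6 distinct rows out of 24 strategies.

6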